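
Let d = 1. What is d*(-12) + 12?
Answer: 0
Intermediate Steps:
d*(-12) + 12 = 1*(-12) + 12 = -12 + 12 = 0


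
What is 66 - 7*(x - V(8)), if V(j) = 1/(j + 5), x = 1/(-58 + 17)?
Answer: 35556/533 ≈ 66.709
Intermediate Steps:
x = -1/41 (x = 1/(-41) = -1/41 ≈ -0.024390)
V(j) = 1/(5 + j)
66 - 7*(x - V(8)) = 66 - 7*(-1/41 - 1/(5 + 8)) = 66 - 7*(-1/41 - 1/13) = 66 - 7*(-54/533) = 66 + 378/533 = 35556/533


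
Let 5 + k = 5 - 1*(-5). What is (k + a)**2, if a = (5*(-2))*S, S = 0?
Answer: 25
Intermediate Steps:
k = 5 (k = -5 + (5 - 1*(-5)) = -5 + (5 + 5) = -5 + 10 = 5)
a = 0 (a = (5*(-2))*0 = -10*0 = 0)
(k + a)**2 = (5 + 0)**2 = 5**2 = 25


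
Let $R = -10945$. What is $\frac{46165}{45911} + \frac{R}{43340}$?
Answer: $\frac{27241731}{36177868} \approx 0.75299$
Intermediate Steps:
$\frac{46165}{45911} + \frac{R}{43340} = \frac{46165}{45911} - \frac{10945}{43340} = 46165 \cdot \frac{1}{45911} - \frac{199}{788} = \frac{46165}{45911} - \frac{199}{788} = \frac{27241731}{36177868}$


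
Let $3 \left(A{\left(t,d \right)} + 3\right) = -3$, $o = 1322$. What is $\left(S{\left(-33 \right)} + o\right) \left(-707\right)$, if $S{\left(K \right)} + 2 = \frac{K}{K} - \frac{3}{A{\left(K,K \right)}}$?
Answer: $- \frac{3737909}{4} \approx -9.3448 \cdot 10^{5}$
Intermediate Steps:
$A{\left(t,d \right)} = -4$ ($A{\left(t,d \right)} = -3 + \frac{1}{3} \left(-3\right) = -3 - 1 = -4$)
$S{\left(K \right)} = - \frac{1}{4}$ ($S{\left(K \right)} = -2 + \left(\frac{K}{K} - \frac{3}{-4}\right) = -2 + \left(1 - - \frac{3}{4}\right) = -2 + \left(1 + \frac{3}{4}\right) = -2 + \frac{7}{4} = - \frac{1}{4}$)
$\left(S{\left(-33 \right)} + o\right) \left(-707\right) = \left(- \frac{1}{4} + 1322\right) \left(-707\right) = \frac{5287}{4} \left(-707\right) = - \frac{3737909}{4}$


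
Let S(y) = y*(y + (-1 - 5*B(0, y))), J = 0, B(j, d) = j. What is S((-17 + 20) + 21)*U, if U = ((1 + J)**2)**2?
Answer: 552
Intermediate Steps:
S(y) = y*(-1 + y) (S(y) = y*(y + (-1 - 5*0)) = y*(y + (-1 + 0)) = y*(y - 1) = y*(-1 + y))
U = 1 (U = ((1 + 0)**2)**2 = (1**2)**2 = 1**2 = 1)
S((-17 + 20) + 21)*U = (((-17 + 20) + 21)*(-1 + ((-17 + 20) + 21)))*1 = ((3 + 21)*(-1 + (3 + 21)))*1 = (24*(-1 + 24))*1 = (24*23)*1 = 552*1 = 552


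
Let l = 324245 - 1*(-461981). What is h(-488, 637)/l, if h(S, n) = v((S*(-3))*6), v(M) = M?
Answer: 4392/393113 ≈ 0.011172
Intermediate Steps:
h(S, n) = -18*S (h(S, n) = (S*(-3))*6 = -3*S*6 = -18*S)
l = 786226 (l = 324245 + 461981 = 786226)
h(-488, 637)/l = -18*(-488)/786226 = 8784*(1/786226) = 4392/393113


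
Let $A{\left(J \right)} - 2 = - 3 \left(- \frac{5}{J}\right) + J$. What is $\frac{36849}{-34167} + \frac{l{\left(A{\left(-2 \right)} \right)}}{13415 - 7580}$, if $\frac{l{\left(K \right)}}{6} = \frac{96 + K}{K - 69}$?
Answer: $- \frac{1219756087}{1129731855} \approx -1.0797$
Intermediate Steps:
$A{\left(J \right)} = 2 + J + \frac{15}{J}$ ($A{\left(J \right)} = 2 + \left(- 3 \left(- \frac{5}{J}\right) + J\right) = 2 + \left(\frac{15}{J} + J\right) = 2 + \left(J + \frac{15}{J}\right) = 2 + J + \frac{15}{J}$)
$l{\left(K \right)} = \frac{6 \left(96 + K\right)}{-69 + K}$ ($l{\left(K \right)} = 6 \frac{96 + K}{K - 69} = 6 \frac{96 + K}{-69 + K} = \frac{6 \left(96 + K\right)}{-69 + K}$)
$\frac{36849}{-34167} + \frac{l{\left(A{\left(-2 \right)} \right)}}{13415 - 7580} = \frac{36849}{-34167} + \frac{6 \frac{1}{-69 + \left(2 - 2 + \frac{15}{-2}\right)} \left(96 + \left(2 - 2 + \frac{15}{-2}\right)\right)}{13415 - 7580} = 36849 \left(- \frac{1}{34167}\right) + \frac{6 \frac{1}{-69 + \left(2 - 2 + 15 \left(- \frac{1}{2}\right)\right)} \left(96 + \left(2 - 2 + 15 \left(- \frac{1}{2}\right)\right)\right)}{13415 - 7580} = - \frac{12283}{11389} + \frac{6 \frac{1}{-69 - \frac{15}{2}} \left(96 - \frac{15}{2}\right)}{5835} = - \frac{12283}{11389} + \frac{6 \left(96 - \frac{15}{2}\right)}{-69 - \frac{15}{2}} \cdot \frac{1}{5835} = - \frac{12283}{11389} + 6 \frac{1}{- \frac{153}{2}} \cdot \frac{177}{2} \cdot \frac{1}{5835} = - \frac{12283}{11389} + 6 \left(- \frac{2}{153}\right) \frac{177}{2} \cdot \frac{1}{5835} = - \frac{12283}{11389} - \frac{118}{99195} = - \frac{1219756087}{1129731855}$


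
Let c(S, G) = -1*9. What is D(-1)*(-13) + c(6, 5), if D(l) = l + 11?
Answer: -139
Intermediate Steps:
c(S, G) = -9
D(l) = 11 + l
D(-1)*(-13) + c(6, 5) = (11 - 1)*(-13) - 9 = 10*(-13) - 9 = -130 - 9 = -139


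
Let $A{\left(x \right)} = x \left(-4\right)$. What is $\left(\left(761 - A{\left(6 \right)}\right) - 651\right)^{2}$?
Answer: $17956$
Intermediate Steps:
$A{\left(x \right)} = - 4 x$
$\left(\left(761 - A{\left(6 \right)}\right) - 651\right)^{2} = \left(\left(761 - \left(-4\right) 6\right) - 651\right)^{2} = \left(\left(761 - -24\right) - 651\right)^{2} = \left(\left(761 + 24\right) - 651\right)^{2} = \left(785 - 651\right)^{2} = 134^{2} = 17956$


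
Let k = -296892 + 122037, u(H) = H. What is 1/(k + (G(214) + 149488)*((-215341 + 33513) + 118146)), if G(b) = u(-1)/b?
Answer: -107/1018626022956 ≈ -1.0504e-10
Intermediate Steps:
G(b) = -1/b
k = -174855
1/(k + (G(214) + 149488)*((-215341 + 33513) + 118146)) = 1/(-174855 + (-1/214 + 149488)*((-215341 + 33513) + 118146)) = 1/(-174855 + (-1*1/214 + 149488)*(-181828 + 118146)) = 1/(-174855 + (-1/214 + 149488)*(-63682)) = 1/(-174855 + (31990431/214)*(-63682)) = 1/(-174855 - 1018607313471/107) = 1/(-1018626022956/107) = -107/1018626022956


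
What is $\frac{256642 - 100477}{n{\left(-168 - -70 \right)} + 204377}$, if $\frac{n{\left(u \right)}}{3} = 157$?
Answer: $\frac{156165}{204848} \approx 0.76235$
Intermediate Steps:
$n{\left(u \right)} = 471$ ($n{\left(u \right)} = 3 \cdot 157 = 471$)
$\frac{256642 - 100477}{n{\left(-168 - -70 \right)} + 204377} = \frac{256642 - 100477}{471 + 204377} = \frac{156165}{204848}$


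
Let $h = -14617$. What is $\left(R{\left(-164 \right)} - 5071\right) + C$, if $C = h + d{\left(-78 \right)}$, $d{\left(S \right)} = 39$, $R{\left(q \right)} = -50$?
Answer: $-19699$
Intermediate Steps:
$C = -14578$ ($C = -14617 + 39 = -14578$)
$\left(R{\left(-164 \right)} - 5071\right) + C = \left(-50 - 5071\right) - 14578 = -5121 - 14578 = -19699$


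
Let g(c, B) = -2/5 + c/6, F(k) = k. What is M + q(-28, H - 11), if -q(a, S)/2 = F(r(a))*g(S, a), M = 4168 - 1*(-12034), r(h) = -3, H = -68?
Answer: 80603/5 ≈ 16121.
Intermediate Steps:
g(c, B) = -2/5 + c/6 (g(c, B) = -2*1/5 + c*(1/6) = -2/5 + c/6)
M = 16202 (M = 4168 + 12034 = 16202)
q(a, S) = -12/5 + S (q(a, S) = -(-6)*(-2/5 + S/6) = -2*(6/5 - S/2) = -12/5 + S)
M + q(-28, H - 11) = 16202 + (-12/5 + (-68 - 11)) = 16202 + (-12/5 - 79) = 16202 - 407/5 = 80603/5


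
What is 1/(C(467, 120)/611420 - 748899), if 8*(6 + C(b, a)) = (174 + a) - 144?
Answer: -2445680/1831567306269 ≈ -1.3353e-6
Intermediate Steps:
C(b, a) = -9/4 + a/8 (C(b, a) = -6 + ((174 + a) - 144)/8 = -6 + (30 + a)/8 = -6 + (15/4 + a/8) = -9/4 + a/8)
1/(C(467, 120)/611420 - 748899) = 1/((-9/4 + (1/8)*120)/611420 - 748899) = 1/((-9/4 + 15)*(1/611420) - 748899) = 1/((51/4)*(1/611420) - 748899) = 1/(51/2445680 - 748899) = 1/(-1831567306269/2445680) = -2445680/1831567306269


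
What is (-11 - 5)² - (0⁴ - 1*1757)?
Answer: 2013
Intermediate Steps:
(-11 - 5)² - (0⁴ - 1*1757) = (-16)² - (0 - 1757) = 256 - 1*(-1757) = 256 + 1757 = 2013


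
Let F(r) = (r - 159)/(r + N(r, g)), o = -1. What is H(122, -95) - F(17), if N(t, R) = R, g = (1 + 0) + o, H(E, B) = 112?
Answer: 2046/17 ≈ 120.35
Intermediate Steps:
g = 0 (g = (1 + 0) - 1 = 1 - 1 = 0)
F(r) = (-159 + r)/r (F(r) = (r - 159)/(r + 0) = (-159 + r)/r)
H(122, -95) - F(17) = 112 - (-159 + 17)/17 = 112 - (-142)/17 = 112 - 1*(-142/17) = 112 + 142/17 = 2046/17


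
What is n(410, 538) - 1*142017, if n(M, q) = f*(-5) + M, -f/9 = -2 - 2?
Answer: -141787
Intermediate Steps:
f = 36 (f = -9*(-2 - 2) = -9*(-4) = 36)
n(M, q) = -180 + M (n(M, q) = 36*(-5) + M = -180 + M)
n(410, 538) - 1*142017 = (-180 + 410) - 1*142017 = 230 - 142017 = -141787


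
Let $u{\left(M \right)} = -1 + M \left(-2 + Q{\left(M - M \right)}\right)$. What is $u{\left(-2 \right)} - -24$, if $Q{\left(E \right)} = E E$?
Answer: $27$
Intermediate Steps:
$Q{\left(E \right)} = E^{2}$
$u{\left(M \right)} = -1 - 2 M$ ($u{\left(M \right)} = -1 + M \left(-2 + \left(M - M\right)^{2}\right) = -1 + M \left(-2 + 0^{2}\right) = -1 + M \left(-2 + 0\right) = -1 + M \left(-2\right) = -1 - 2 M$)
$u{\left(-2 \right)} - -24 = \left(-1 - -4\right) - -24 = \left(-1 + 4\right) + 24 = 3 + 24 = 27$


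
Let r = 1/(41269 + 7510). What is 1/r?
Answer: 48779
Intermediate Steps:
r = 1/48779 ≈ 2.0501e-5
1/r = 1/(1/48779) = 48779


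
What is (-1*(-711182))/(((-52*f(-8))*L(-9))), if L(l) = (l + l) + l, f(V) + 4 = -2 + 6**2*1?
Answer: 355591/21060 ≈ 16.885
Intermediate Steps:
f(V) = 30 (f(V) = -4 + (-2 + 6**2*1) = -4 + (-2 + 36*1) = -4 + (-2 + 36) = -4 + 34 = 30)
L(l) = 3*l (L(l) = 2*l + l = 3*l)
(-1*(-711182))/(((-52*f(-8))*L(-9))) = (-1*(-711182))/(((-52*30)*(3*(-9)))) = 711182/((-1560*(-27))) = 711182/42120 = 711182*(1/42120) = 355591/21060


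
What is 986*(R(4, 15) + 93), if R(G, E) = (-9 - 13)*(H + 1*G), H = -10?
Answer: 221850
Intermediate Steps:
R(G, E) = 220 - 22*G (R(G, E) = (-9 - 13)*(-10 + 1*G) = -22*(-10 + G) = 220 - 22*G)
986*(R(4, 15) + 93) = 986*((220 - 22*4) + 93) = 986*((220 - 88) + 93) = 986*(132 + 93) = 986*225 = 221850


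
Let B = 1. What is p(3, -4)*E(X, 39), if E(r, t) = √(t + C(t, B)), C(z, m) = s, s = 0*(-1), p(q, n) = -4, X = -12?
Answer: -4*√39 ≈ -24.980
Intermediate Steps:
s = 0
C(z, m) = 0
E(r, t) = √t (E(r, t) = √(t + 0) = √t)
p(3, -4)*E(X, 39) = -4*√39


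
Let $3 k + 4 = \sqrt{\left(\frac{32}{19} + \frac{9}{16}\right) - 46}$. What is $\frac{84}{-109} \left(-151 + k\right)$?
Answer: $\frac{12796}{109} - \frac{7 i \sqrt{252719}}{2071} \approx 117.39 - 1.6992 i$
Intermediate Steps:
$k = - \frac{4}{3} + \frac{i \sqrt{252719}}{228}$ ($k = - \frac{4}{3} + \frac{\sqrt{\left(\frac{32}{19} + \frac{9}{16}\right) - 46}}{3} = - \frac{4}{3} + \frac{\sqrt{\frac{683}{304} - 46}}{3} = - \frac{4}{3} + \frac{\sqrt{- \frac{13301}{304}}}{3} = - \frac{4}{3} + \frac{\frac{1}{76} i \sqrt{252719}}{3} = - \frac{4}{3} + \frac{i \sqrt{252719}}{228} \approx -1.3333 + 2.2049 i$)
$\frac{84}{-109} \left(-151 + k\right) = \frac{84}{-109} \left(-151 - \left(\frac{4}{3} - \frac{i \sqrt{252719}}{228}\right)\right) = 84 \left(- \frac{1}{109}\right) \left(- \frac{457}{3} + \frac{i \sqrt{252719}}{228}\right) = - \frac{84 \left(- \frac{457}{3} + \frac{i \sqrt{252719}}{228}\right)}{109} = \frac{12796}{109} - \frac{7 i \sqrt{252719}}{2071}$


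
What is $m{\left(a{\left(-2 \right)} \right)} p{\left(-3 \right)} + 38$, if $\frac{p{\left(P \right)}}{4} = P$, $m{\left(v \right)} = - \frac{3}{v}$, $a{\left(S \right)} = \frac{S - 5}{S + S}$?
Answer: $\frac{410}{7} \approx 58.571$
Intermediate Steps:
$a{\left(S \right)} = \frac{-5 + S}{2 S}$
$p{\left(P \right)} = 4 P$
$m{\left(a{\left(-2 \right)} \right)} p{\left(-3 \right)} + 38 = - \frac{3}{\frac{1}{2} \frac{1}{-2} \left(-5 - 2\right)} 4 \left(-3\right) + 38 = - \frac{3}{\frac{1}{2} \left(- \frac{1}{2}\right) \left(-7\right)} \left(-12\right) + 38 = - \frac{3}{\frac{7}{4}} \left(-12\right) + 38 = \left(-3\right) \frac{4}{7} \left(-12\right) + 38 = \left(- \frac{12}{7}\right) \left(-12\right) + 38 = \frac{144}{7} + 38 = \frac{410}{7}$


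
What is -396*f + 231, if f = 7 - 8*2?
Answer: 3795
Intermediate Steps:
f = -9 (f = 7 - 16 = -9)
-396*f + 231 = -396*(-9) + 231 = 3564 + 231 = 3795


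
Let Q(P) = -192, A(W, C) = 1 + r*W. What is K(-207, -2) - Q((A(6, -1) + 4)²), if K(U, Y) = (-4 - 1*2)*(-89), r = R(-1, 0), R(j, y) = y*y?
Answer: 726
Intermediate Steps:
R(j, y) = y²
r = 0 (r = 0² = 0)
A(W, C) = 1 (A(W, C) = 1 + 0*W = 1 + 0 = 1)
K(U, Y) = 534 (K(U, Y) = (-4 - 2)*(-89) = -6*(-89) = 534)
K(-207, -2) - Q((A(6, -1) + 4)²) = 534 - 1*(-192) = 534 + 192 = 726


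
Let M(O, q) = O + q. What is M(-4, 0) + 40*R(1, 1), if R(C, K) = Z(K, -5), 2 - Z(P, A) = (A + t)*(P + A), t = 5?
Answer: 76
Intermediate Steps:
Z(P, A) = 2 - (5 + A)*(A + P) (Z(P, A) = 2 - (A + 5)*(P + A) = 2 - (5 + A)*(A + P))
R(C, K) = 2 (R(C, K) = 2 - 1*(-5)² - 5*(-5) - 5*K - 1*(-5)*K = 2 - 1*25 + 25 - 5*K + 5*K = 2 - 25 + 25 - 5*K + 5*K = 2)
M(-4, 0) + 40*R(1, 1) = (-4 + 0) + 40*2 = -4 + 80 = 76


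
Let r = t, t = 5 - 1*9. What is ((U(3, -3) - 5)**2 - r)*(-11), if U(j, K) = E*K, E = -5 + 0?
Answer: -1144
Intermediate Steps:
E = -5
t = -4 (t = 5 - 9 = -4)
r = -4
U(j, K) = -5*K
((U(3, -3) - 5)**2 - r)*(-11) = ((-5*(-3) - 5)**2 - 1*(-4))*(-11) = ((15 - 5)**2 + 4)*(-11) = (10**2 + 4)*(-11) = (100 + 4)*(-11) = 104*(-11) = -1144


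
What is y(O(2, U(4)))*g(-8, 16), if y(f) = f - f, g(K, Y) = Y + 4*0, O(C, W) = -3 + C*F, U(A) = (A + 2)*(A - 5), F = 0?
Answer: 0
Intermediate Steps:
U(A) = (-5 + A)*(2 + A) (U(A) = (2 + A)*(-5 + A) = (-5 + A)*(2 + A))
O(C, W) = -3 (O(C, W) = -3 + C*0 = -3 + 0 = -3)
g(K, Y) = Y (g(K, Y) = Y + 0 = Y)
y(f) = 0
y(O(2, U(4)))*g(-8, 16) = 0*16 = 0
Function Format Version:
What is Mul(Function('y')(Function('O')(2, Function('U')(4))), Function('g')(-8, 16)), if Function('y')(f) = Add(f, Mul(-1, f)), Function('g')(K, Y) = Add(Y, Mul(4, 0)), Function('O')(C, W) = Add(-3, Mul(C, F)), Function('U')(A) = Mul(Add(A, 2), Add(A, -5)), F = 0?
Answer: 0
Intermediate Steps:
Function('U')(A) = Mul(Add(-5, A), Add(2, A)) (Function('U')(A) = Mul(Add(2, A), Add(-5, A)) = Mul(Add(-5, A), Add(2, A)))
Function('O')(C, W) = -3 (Function('O')(C, W) = Add(-3, Mul(C, 0)) = Add(-3, 0) = -3)
Function('g')(K, Y) = Y (Function('g')(K, Y) = Add(Y, 0) = Y)
Function('y')(f) = 0
Mul(Function('y')(Function('O')(2, Function('U')(4))), Function('g')(-8, 16)) = Mul(0, 16) = 0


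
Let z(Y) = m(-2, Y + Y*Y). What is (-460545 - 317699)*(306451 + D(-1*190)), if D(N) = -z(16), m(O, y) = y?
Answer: -238281969676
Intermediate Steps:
z(Y) = Y + Y**2 (z(Y) = Y + Y*Y = Y + Y**2)
D(N) = -272 (D(N) = -16*(1 + 16) = -16*17 = -1*272 = -272)
(-460545 - 317699)*(306451 + D(-1*190)) = (-460545 - 317699)*(306451 - 272) = -778244*306179 = -238281969676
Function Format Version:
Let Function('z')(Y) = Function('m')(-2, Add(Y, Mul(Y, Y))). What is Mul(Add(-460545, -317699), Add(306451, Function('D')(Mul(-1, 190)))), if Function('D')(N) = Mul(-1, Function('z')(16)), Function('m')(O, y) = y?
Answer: -238281969676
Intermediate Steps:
Function('z')(Y) = Add(Y, Pow(Y, 2)) (Function('z')(Y) = Add(Y, Mul(Y, Y)) = Add(Y, Pow(Y, 2)))
Function('D')(N) = -272 (Function('D')(N) = Mul(-1, Mul(16, Add(1, 16))) = Mul(-1, Mul(16, 17)) = Mul(-1, 272) = -272)
Mul(Add(-460545, -317699), Add(306451, Function('D')(Mul(-1, 190)))) = Mul(Add(-460545, -317699), Add(306451, -272)) = Mul(-778244, 306179) = -238281969676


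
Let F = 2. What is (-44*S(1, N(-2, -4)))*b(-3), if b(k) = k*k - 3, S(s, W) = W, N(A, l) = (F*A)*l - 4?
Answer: -3168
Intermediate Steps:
N(A, l) = -4 + 2*A*l (N(A, l) = (2*A)*l - 4 = 2*A*l - 4 = -4 + 2*A*l)
b(k) = -3 + k² (b(k) = k² - 3 = -3 + k²)
(-44*S(1, N(-2, -4)))*b(-3) = (-44*(-4 + 2*(-2)*(-4)))*(-3 + (-3)²) = (-44*(-4 + 16))*(-3 + 9) = -44*12*6 = -528*6 = -3168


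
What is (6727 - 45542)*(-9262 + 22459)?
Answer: -512241555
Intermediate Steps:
(6727 - 45542)*(-9262 + 22459) = -38815*13197 = -512241555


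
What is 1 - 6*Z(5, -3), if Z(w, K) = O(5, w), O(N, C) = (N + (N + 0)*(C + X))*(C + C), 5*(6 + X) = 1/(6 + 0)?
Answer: -9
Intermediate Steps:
X = -179/30 (X = -6 + 1/(5*(6 + 0)) = -6 + (1/5)/6 = -6 + (1/5)*(1/6) = -6 + 1/30 = -179/30 ≈ -5.9667)
O(N, C) = 2*C*(N + N*(-179/30 + C)) (O(N, C) = (N + (N + 0)*(C - 179/30))*(C + C) = (N + N*(-179/30 + C))*(2*C) = 2*C*(N + N*(-179/30 + C)))
Z(w, K) = w*(-149 + 30*w)/3 (Z(w, K) = (1/15)*w*5*(-149 + 30*w) = w*(-149 + 30*w)/3)
1 - 6*Z(5, -3) = 1 - 2*5*(-149 + 30*5) = 1 - 2*5*(-149 + 150) = 1 - 2*5 = 1 - 6*5/3 = 1 - 10 = -9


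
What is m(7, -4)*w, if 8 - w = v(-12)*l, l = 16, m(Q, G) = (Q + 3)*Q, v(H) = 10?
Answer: -10640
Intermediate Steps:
m(Q, G) = Q*(3 + Q) (m(Q, G) = (3 + Q)*Q = Q*(3 + Q))
w = -152 (w = 8 - 10*16 = 8 - 1*160 = 8 - 160 = -152)
m(7, -4)*w = (7*(3 + 7))*(-152) = (7*10)*(-152) = 70*(-152) = -10640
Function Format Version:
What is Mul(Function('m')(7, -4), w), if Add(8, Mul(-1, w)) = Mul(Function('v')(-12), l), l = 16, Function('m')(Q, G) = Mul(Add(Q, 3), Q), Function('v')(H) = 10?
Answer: -10640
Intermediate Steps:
Function('m')(Q, G) = Mul(Q, Add(3, Q)) (Function('m')(Q, G) = Mul(Add(3, Q), Q) = Mul(Q, Add(3, Q)))
w = -152 (w = Add(8, Mul(-1, Mul(10, 16))) = Add(8, Mul(-1, 160)) = Add(8, -160) = -152)
Mul(Function('m')(7, -4), w) = Mul(Mul(7, Add(3, 7)), -152) = Mul(Mul(7, 10), -152) = Mul(70, -152) = -10640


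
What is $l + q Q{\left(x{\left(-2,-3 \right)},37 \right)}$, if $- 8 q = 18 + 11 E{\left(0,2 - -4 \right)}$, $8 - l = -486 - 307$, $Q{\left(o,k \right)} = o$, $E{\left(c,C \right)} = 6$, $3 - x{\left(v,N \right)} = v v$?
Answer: $\frac{1623}{2} \approx 811.5$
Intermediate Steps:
$x{\left(v,N \right)} = 3 - v^{2}$ ($x{\left(v,N \right)} = 3 - v v = 3 - v^{2}$)
$l = 801$ ($l = 8 - \left(-486 - 307\right) = 8 - -793 = 8 + 793 = 801$)
$q = - \frac{21}{2}$ ($q = - \frac{18 + 11 \cdot 6}{8} = - \frac{18 + 66}{8} = \left(- \frac{1}{8}\right) 84 = - \frac{21}{2} \approx -10.5$)
$l + q Q{\left(x{\left(-2,-3 \right)},37 \right)} = 801 - \frac{21 \left(3 - \left(-2\right)^{2}\right)}{2} = 801 - \frac{21 \left(3 - 4\right)}{2} = 801 - - \frac{21}{2} = 801 + \frac{21}{2} = \frac{1623}{2}$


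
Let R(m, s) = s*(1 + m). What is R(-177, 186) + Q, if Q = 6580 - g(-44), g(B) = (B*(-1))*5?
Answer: -26376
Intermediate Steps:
g(B) = -5*B (g(B) = -B*5 = -5*B)
Q = 6360 (Q = 6580 - (-5)*(-44) = 6580 - 1*220 = 6580 - 220 = 6360)
R(-177, 186) + Q = 186*(1 - 177) + 6360 = 186*(-176) + 6360 = -32736 + 6360 = -26376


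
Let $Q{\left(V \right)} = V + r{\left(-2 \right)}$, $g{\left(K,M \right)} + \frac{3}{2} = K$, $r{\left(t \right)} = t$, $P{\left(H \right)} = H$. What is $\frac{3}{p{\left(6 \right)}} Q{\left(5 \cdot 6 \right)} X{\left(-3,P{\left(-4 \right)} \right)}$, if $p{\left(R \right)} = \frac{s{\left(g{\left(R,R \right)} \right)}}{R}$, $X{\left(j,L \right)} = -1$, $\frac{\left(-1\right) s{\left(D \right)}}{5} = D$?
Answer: $\frac{112}{5} \approx 22.4$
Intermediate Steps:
$g{\left(K,M \right)} = - \frac{3}{2} + K$
$s{\left(D \right)} = - 5 D$
$Q{\left(V \right)} = -2 + V$ ($Q{\left(V \right)} = V - 2 = -2 + V$)
$p{\left(R \right)} = \frac{\frac{15}{2} - 5 R}{R}$ ($p{\left(R \right)} = \frac{\left(-5\right) \left(- \frac{3}{2} + R\right)}{R} = \frac{\frac{15}{2} - 5 R}{R}$)
$\frac{3}{p{\left(6 \right)}} Q{\left(5 \cdot 6 \right)} X{\left(-3,P{\left(-4 \right)} \right)} = \frac{3}{-5 + \frac{15}{2 \cdot 6}} \left(-2 + 5 \cdot 6\right) \left(-1\right) = \frac{3}{-5 + \frac{15}{2} \cdot \frac{1}{6}} \left(-2 + 30\right) \left(-1\right) = \frac{3}{-5 + \frac{5}{4}} \cdot 28 \left(-1\right) = \frac{3}{- \frac{15}{4}} \cdot 28 \left(-1\right) = 3 \left(- \frac{4}{15}\right) 28 \left(-1\right) = \left(- \frac{4}{5}\right) 28 \left(-1\right) = \left(- \frac{112}{5}\right) \left(-1\right) = \frac{112}{5}$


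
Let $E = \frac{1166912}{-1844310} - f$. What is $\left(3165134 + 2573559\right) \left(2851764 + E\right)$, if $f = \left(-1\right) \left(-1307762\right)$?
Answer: $\frac{8170800336286783822}{922155} \approx 8.8606 \cdot 10^{12}$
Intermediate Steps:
$f = 1307762$
$E = - \frac{1205959850566}{922155}$ ($E = \frac{1166912}{-1844310} - 1307762 = 1166912 \left(- \frac{1}{1844310}\right) - 1307762 = - \frac{583456}{922155} - 1307762 = - \frac{1205959850566}{922155} \approx -1.3078 \cdot 10^{6}$)
$\left(3165134 + 2573559\right) \left(2851764 + E\right) = \left(3165134 + 2573559\right) \left(2851764 - \frac{1205959850566}{922155}\right) = 5738693 \cdot \frac{1423808580854}{922155} = \frac{8170800336286783822}{922155}$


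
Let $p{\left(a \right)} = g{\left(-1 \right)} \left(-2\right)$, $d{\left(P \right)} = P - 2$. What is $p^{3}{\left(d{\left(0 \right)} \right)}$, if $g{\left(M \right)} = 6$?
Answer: $-1728$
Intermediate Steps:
$d{\left(P \right)} = -2 + P$
$p{\left(a \right)} = -12$ ($p{\left(a \right)} = 6 \left(-2\right) = -12$)
$p^{3}{\left(d{\left(0 \right)} \right)} = \left(-12\right)^{3} = -1728$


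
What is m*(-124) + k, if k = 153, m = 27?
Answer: -3195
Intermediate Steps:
m*(-124) + k = 27*(-124) + 153 = -3348 + 153 = -3195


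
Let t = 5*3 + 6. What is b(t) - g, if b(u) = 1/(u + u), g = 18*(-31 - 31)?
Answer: 46873/42 ≈ 1116.0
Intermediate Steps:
g = -1116 (g = 18*(-62) = -1116)
t = 21 (t = 15 + 6 = 21)
b(u) = 1/(2*u)
b(t) - g = (1/2)/21 - 1*(-1116) = (1/2)*(1/21) + 1116 = 1/42 + 1116 = 46873/42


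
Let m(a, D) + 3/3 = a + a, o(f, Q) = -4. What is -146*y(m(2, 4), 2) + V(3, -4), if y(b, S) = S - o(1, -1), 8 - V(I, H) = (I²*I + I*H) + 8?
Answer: -891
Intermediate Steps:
V(I, H) = -I³ - H*I (V(I, H) = 8 - ((I²*I + I*H) + 8) = 8 - ((I³ + H*I) + 8) = 8 - (8 + I³ + H*I) = 8 + (-8 - I³ - H*I) = -I³ - H*I)
m(a, D) = -1 + 2*a (m(a, D) = -1 + (a + a) = -1 + 2*a)
y(b, S) = 4 + S (y(b, S) = S - 1*(-4) = S + 4 = 4 + S)
-146*y(m(2, 4), 2) + V(3, -4) = -146*(4 + 2) - 1*3*(-4 + 3²) = -146*6 - 1*3*(-4 + 9) = -876 - 1*3*5 = -876 - 15 = -891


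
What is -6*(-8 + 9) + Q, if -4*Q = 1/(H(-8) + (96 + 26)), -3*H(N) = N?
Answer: -8979/1496 ≈ -6.0020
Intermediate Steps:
H(N) = -N/3
Q = -3/1496 (Q = -1/(4*(-⅓*(-8) + (96 + 26))) = -1/(4*(8/3 + 122)) = -1/(4*374/3) = -¼*3/374 = -3/1496 ≈ -0.0020053)
-6*(-8 + 9) + Q = -6*(-8 + 9) - 3/1496 = -6*1 - 3/1496 = -6 - 3/1496 = -8979/1496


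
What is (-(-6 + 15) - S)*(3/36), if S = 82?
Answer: -91/12 ≈ -7.5833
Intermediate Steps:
(-(-6 + 15) - S)*(3/36) = (-(-6 + 15) - 1*82)*(3/36) = (-1*9 - 82)*(3*(1/36)) = (-9 - 82)*(1/12) = -91*1/12 = -91/12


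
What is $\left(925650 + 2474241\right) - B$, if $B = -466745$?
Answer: $3866636$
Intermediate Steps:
$\left(925650 + 2474241\right) - B = \left(925650 + 2474241\right) - -466745 = 3399891 + 466745 = 3866636$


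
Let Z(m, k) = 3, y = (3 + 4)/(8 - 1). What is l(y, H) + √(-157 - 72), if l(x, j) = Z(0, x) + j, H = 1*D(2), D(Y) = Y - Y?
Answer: 3 + I*√229 ≈ 3.0 + 15.133*I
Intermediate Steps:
D(Y) = 0
y = 1 (y = 7/7 = 7*(⅐) = 1)
H = 0 (H = 1*0 = 0)
l(x, j) = 3 + j
l(y, H) + √(-157 - 72) = (3 + 0) + √(-157 - 72) = 3 + √(-229) = 3 + I*√229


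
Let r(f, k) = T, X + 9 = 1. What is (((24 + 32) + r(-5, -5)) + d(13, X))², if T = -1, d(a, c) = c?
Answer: 2209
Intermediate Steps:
X = -8 (X = -9 + 1 = -8)
r(f, k) = -1
(((24 + 32) + r(-5, -5)) + d(13, X))² = (((24 + 32) - 1) - 8)² = ((56 - 1) - 8)² = (55 - 8)² = 47² = 2209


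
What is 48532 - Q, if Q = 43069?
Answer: 5463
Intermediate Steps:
48532 - Q = 48532 - 1*43069 = 48532 - 43069 = 5463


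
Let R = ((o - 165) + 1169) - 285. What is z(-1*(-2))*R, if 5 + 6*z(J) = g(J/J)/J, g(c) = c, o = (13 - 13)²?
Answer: -2157/4 ≈ -539.25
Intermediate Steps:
o = 0 (o = 0² = 0)
z(J) = -⅚ + 1/(6*J) (z(J) = -⅚ + ((J/J)/J)/6 = -⅚ + (1/J)/6 = -⅚ + 1/(6*J))
R = 719 (R = ((0 - 165) + 1169) - 285 = (-165 + 1169) - 285 = 1004 - 285 = 719)
z(-1*(-2))*R = ((1 - (-5)*(-2))/(6*((-1*(-2)))))*719 = ((⅙)*(1 - 5*2)/2)*719 = ((⅙)*(½)*(1 - 10))*719 = ((⅙)*(½)*(-9))*719 = -¾*719 = -2157/4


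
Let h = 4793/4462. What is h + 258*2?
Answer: 2307185/4462 ≈ 517.07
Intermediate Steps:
h = 4793/4462 (h = 4793*(1/4462) = 4793/4462 ≈ 1.0742)
h + 258*2 = 4793/4462 + 258*2 = 4793/4462 + 516 = 2307185/4462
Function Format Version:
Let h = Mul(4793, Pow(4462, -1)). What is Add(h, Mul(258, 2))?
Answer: Rational(2307185, 4462) ≈ 517.07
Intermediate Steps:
h = Rational(4793, 4462) (h = Mul(4793, Rational(1, 4462)) = Rational(4793, 4462) ≈ 1.0742)
Add(h, Mul(258, 2)) = Add(Rational(4793, 4462), Mul(258, 2)) = Add(Rational(4793, 4462), 516) = Rational(2307185, 4462)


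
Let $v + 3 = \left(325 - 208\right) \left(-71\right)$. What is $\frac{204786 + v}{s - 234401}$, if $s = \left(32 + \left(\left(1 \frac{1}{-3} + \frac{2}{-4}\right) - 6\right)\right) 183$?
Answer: $- \frac{130984}{153197} \approx -0.855$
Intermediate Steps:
$s = \frac{9211}{2}$ ($s = \left(32 + \left(\left(1 \left(- \frac{1}{3}\right) + 2 \left(- \frac{1}{4}\right)\right) - 6\right)\right) 183 = \left(32 - \frac{41}{6}\right) 183 = \frac{151}{6} \cdot 183 = \frac{9211}{2} \approx 4605.5$)
$v = -8310$ ($v = -3 + \left(325 - 208\right) \left(-71\right) = -3 + 117 \left(-71\right) = -3 - 8307 = -8310$)
$\frac{204786 + v}{s - 234401} = \frac{204786 - 8310}{\frac{9211}{2} - 234401} = \frac{196476}{- \frac{459591}{2}} = 196476 \left(- \frac{2}{459591}\right) = - \frac{130984}{153197}$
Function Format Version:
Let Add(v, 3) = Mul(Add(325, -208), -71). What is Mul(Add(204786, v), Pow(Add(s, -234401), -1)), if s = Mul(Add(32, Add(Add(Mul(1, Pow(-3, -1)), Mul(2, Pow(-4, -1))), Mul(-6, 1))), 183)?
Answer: Rational(-130984, 153197) ≈ -0.85500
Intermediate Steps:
s = Rational(9211, 2) (s = Mul(Add(32, Add(Add(Mul(1, Rational(-1, 3)), Mul(2, Rational(-1, 4))), -6)), 183) = Mul(Add(32, Add(Add(Rational(-1, 3), Rational(-1, 2)), -6)), 183) = Mul(Add(32, Add(Rational(-5, 6), -6)), 183) = Mul(Add(32, Rational(-41, 6)), 183) = Mul(Rational(151, 6), 183) = Rational(9211, 2) ≈ 4605.5)
v = -8310 (v = Add(-3, Mul(Add(325, -208), -71)) = Add(-3, Mul(117, -71)) = Add(-3, -8307) = -8310)
Mul(Add(204786, v), Pow(Add(s, -234401), -1)) = Mul(Add(204786, -8310), Pow(Add(Rational(9211, 2), -234401), -1)) = Mul(196476, Pow(Rational(-459591, 2), -1)) = Mul(196476, Rational(-2, 459591)) = Rational(-130984, 153197)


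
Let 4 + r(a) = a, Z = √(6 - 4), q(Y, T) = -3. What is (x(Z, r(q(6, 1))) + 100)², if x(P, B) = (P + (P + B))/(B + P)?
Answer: 22515123/2209 - 66430*√2/2209 ≈ 10150.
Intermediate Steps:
Z = √2 ≈ 1.4142
r(a) = -4 + a
x(P, B) = (B + 2*P)/(B + P) (x(P, B) = (P + (B + P))/(B + P) = (B + 2*P)/(B + P))
(x(Z, r(q(6, 1))) + 100)² = (((-4 - 3) + 2*√2)/((-4 - 3) + √2) + 100)² = ((-7 + 2*√2)/(-7 + √2) + 100)² = (100 + (-7 + 2*√2)/(-7 + √2))²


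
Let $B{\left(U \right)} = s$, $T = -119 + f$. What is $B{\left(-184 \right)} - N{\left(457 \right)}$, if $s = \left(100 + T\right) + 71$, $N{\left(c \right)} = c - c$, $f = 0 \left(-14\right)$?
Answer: $52$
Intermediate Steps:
$f = 0$
$N{\left(c \right)} = 0$
$T = -119$ ($T = -119 + 0 = -119$)
$s = 52$ ($s = \left(100 - 119\right) + 71 = -19 + 71 = 52$)
$B{\left(U \right)} = 52$
$B{\left(-184 \right)} - N{\left(457 \right)} = 52 - 0 = 52 + 0 = 52$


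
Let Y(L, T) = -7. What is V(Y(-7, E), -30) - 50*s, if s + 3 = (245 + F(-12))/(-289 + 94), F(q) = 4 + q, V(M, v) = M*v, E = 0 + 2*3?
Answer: 5470/13 ≈ 420.77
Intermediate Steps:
E = 6 (E = 0 + 6 = 6)
s = -274/65 (s = -3 + (245 + (4 - 12))/(-289 + 94) = -3 + (245 - 8)/(-195) = -3 + 237*(-1/195) = -3 - 79/65 = -274/65 ≈ -4.2154)
V(Y(-7, E), -30) - 50*s = -7*(-30) - 50*(-274)/65 = 210 - 1*(-2740/13) = 210 + 2740/13 = 5470/13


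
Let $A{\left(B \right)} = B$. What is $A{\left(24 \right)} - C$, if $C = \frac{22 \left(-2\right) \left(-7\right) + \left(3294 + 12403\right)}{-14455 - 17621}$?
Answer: $\frac{23813}{972} \approx 24.499$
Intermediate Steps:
$C = - \frac{485}{972}$ ($C = \frac{\left(-44\right) \left(-7\right) + 15697}{-32076} = \left(308 + 15697\right) \left(- \frac{1}{32076}\right) = 16005 \left(- \frac{1}{32076}\right) = - \frac{485}{972} \approx -0.49897$)
$A{\left(24 \right)} - C = 24 - - \frac{485}{972} = 24 + \frac{485}{972} = \frac{23813}{972}$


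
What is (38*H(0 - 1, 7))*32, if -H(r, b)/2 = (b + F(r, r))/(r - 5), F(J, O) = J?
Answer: 2432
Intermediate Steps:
H(r, b) = -2*(b + r)/(-5 + r) (H(r, b) = -2*(b + r)/(r - 5) = -2*(b + r)/(-5 + r))
(38*H(0 - 1, 7))*32 = (38*(2*(-1*7 - (0 - 1))/(-5 + (0 - 1))))*32 = (38*(2*(-7 - 1*(-1))/(-5 - 1)))*32 = (38*(2*(-7 + 1)/(-6)))*32 = (38*(2*(-1/6)*(-6)))*32 = (38*2)*32 = 76*32 = 2432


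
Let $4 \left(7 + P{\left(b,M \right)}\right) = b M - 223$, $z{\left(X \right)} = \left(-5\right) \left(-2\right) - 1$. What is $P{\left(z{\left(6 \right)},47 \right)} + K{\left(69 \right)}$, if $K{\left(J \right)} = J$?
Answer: $112$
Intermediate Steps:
$z{\left(X \right)} = 9$ ($z{\left(X \right)} = 10 - 1 = 9$)
$P{\left(b,M \right)} = - \frac{251}{4} + \frac{M b}{4}$ ($P{\left(b,M \right)} = -7 + \frac{b M - 223}{4} = -7 + \frac{M b - 223}{4} = -7 + \frac{-223 + M b}{4} = -7 + \left(- \frac{223}{4} + \frac{M b}{4}\right) = - \frac{251}{4} + \frac{M b}{4}$)
$P{\left(z{\left(6 \right)},47 \right)} + K{\left(69 \right)} = \left(- \frac{251}{4} + \frac{1}{4} \cdot 47 \cdot 9\right) + 69 = \left(- \frac{251}{4} + \frac{423}{4}\right) + 69 = 43 + 69 = 112$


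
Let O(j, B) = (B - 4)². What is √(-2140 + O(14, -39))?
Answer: I*√291 ≈ 17.059*I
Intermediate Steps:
O(j, B) = (-4 + B)²
√(-2140 + O(14, -39)) = √(-2140 + (-4 - 39)²) = √(-2140 + (-43)²) = √(-2140 + 1849) = √(-291) = I*√291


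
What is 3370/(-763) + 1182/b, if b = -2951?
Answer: -10846736/2251613 ≈ -4.8173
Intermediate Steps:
3370/(-763) + 1182/b = 3370/(-763) + 1182/(-2951) = 3370*(-1/763) + 1182*(-1/2951) = -3370/763 - 1182/2951 = -10846736/2251613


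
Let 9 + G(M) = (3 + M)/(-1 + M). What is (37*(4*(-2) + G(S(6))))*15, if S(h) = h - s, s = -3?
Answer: -17205/2 ≈ -8602.5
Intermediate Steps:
S(h) = 3 + h (S(h) = h - 1*(-3) = h + 3 = 3 + h)
G(M) = -9 + (3 + M)/(-1 + M)
(37*(4*(-2) + G(S(6))))*15 = (37*(4*(-2) + 4*(3 - 2*(3 + 6))/(-1 + (3 + 6))))*15 = (37*(-8 + 4*(3 - 2*9)/(-1 + 9)))*15 = (37*(-8 + 4*(3 - 18)/8))*15 = (37*(-8 + 4*(⅛)*(-15)))*15 = (37*(-8 - 15/2))*15 = (37*(-31/2))*15 = -1147/2*15 = -17205/2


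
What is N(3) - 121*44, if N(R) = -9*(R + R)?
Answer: -5378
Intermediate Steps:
N(R) = -18*R
N(3) - 121*44 = -18*3 - 121*44 = -54 - 5324 = -5378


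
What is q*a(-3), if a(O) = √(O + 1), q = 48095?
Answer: 48095*I*√2 ≈ 68017.0*I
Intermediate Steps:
a(O) = √(1 + O)
q*a(-3) = 48095*√(1 - 3) = 48095*√(-2) = 48095*(I*√2) = 48095*I*√2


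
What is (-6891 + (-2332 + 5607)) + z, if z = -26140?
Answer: -29756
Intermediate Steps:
(-6891 + (-2332 + 5607)) + z = (-6891 + (-2332 + 5607)) - 26140 = (-6891 + 3275) - 26140 = -3616 - 26140 = -29756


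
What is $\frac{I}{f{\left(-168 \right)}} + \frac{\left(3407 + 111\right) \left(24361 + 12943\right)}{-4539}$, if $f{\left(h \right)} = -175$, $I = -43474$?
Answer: $- \frac{22768879114}{794325} \approx -28664.0$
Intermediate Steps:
$\frac{I}{f{\left(-168 \right)}} + \frac{\left(3407 + 111\right) \left(24361 + 12943\right)}{-4539} = - \frac{43474}{-175} + \frac{\left(3407 + 111\right) \left(24361 + 12943\right)}{-4539} = \left(-43474\right) \left(- \frac{1}{175}\right) + 3518 \cdot 37304 \left(- \frac{1}{4539}\right) = \frac{43474}{175} + 131235472 \left(- \frac{1}{4539}\right) = \frac{43474}{175} - \frac{131235472}{4539} = - \frac{22768879114}{794325}$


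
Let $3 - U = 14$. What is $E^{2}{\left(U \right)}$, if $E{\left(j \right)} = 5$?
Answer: $25$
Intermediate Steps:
$U = -11$ ($U = 3 - 14 = -11$)
$E^{2}{\left(U \right)} = 5^{2} = 25$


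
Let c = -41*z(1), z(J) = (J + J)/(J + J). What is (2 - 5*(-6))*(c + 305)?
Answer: 8448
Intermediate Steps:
z(J) = 1 (z(J) = (2*J)/((2*J)) = (2*J)*(1/(2*J)) = 1)
c = -41 (c = -41*1 = -41)
(2 - 5*(-6))*(c + 305) = (2 - 5*(-6))*(-41 + 305) = (2 + 30)*264 = 32*264 = 8448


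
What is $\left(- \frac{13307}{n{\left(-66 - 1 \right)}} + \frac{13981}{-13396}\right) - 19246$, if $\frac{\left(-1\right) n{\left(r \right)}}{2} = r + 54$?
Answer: $- \frac{3440964447}{174148} \approx -19759.0$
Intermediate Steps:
$n{\left(r \right)} = -108 - 2 r$ ($n{\left(r \right)} = - 2 \left(r + 54\right) = - 2 \left(54 + r\right) = -108 - 2 r$)
$\left(- \frac{13307}{n{\left(-66 - 1 \right)}} + \frac{13981}{-13396}\right) - 19246 = \left(- \frac{13307}{-108 - 2 \left(-66 - 1\right)} + \frac{13981}{-13396}\right) - 19246 = \left(- \frac{13307}{-108 - 2 \left(-66 - 1\right)} + 13981 \left(- \frac{1}{13396}\right)\right) - 19246 = \left(- \frac{13307}{-108 - -134} - \frac{13981}{13396}\right) - 19246 = \left(- \frac{13307}{-108 + 134} - \frac{13981}{13396}\right) - 19246 = \left(- \frac{13307}{26} - \frac{13981}{13396}\right) - 19246 = - \frac{89312039}{174148} - 19246 = - \frac{3440964447}{174148}$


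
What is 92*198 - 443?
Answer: 17773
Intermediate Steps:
92*198 - 443 = 18216 - 443 = 17773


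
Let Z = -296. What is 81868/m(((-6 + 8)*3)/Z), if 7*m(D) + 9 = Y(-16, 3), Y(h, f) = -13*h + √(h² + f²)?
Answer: 28510531/9834 - 143269*√265/9834 ≈ 2662.0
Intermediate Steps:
Y(h, f) = √(f² + h²) - 13*h (Y(h, f) = -13*h + √(f² + h²) = √(f² + h²) - 13*h)
m(D) = 199/7 + √265/7 (m(D) = -9/7 + (√(3² + (-16)²) - 13*(-16))/7 = -9/7 + (√(9 + 256) + 208)/7 = -9/7 + (√265 + 208)/7 = -9/7 + (208 + √265)/7 = -9/7 + (208/7 + √265/7) = 199/7 + √265/7)
81868/m(((-6 + 8)*3)/Z) = 81868/(199/7 + √265/7)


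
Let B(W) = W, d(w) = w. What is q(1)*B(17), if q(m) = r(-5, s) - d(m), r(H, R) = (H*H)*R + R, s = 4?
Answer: 1751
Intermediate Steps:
r(H, R) = R + R*H**2 (r(H, R) = H**2*R + R = R*H**2 + R = R + R*H**2)
q(m) = 104 - m (q(m) = 4*(1 + (-5)**2) - m = 4*(1 + 25) - m = 4*26 - m = 104 - m)
q(1)*B(17) = (104 - 1*1)*17 = (104 - 1)*17 = 103*17 = 1751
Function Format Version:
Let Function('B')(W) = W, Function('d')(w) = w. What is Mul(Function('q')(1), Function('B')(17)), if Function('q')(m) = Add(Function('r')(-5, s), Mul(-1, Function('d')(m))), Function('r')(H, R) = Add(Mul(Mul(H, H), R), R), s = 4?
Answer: 1751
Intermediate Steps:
Function('r')(H, R) = Add(R, Mul(R, Pow(H, 2))) (Function('r')(H, R) = Add(Mul(Pow(H, 2), R), R) = Add(Mul(R, Pow(H, 2)), R) = Add(R, Mul(R, Pow(H, 2))))
Function('q')(m) = Add(104, Mul(-1, m)) (Function('q')(m) = Add(Mul(4, Add(1, Pow(-5, 2))), Mul(-1, m)) = Add(Mul(4, Add(1, 25)), Mul(-1, m)) = Add(Mul(4, 26), Mul(-1, m)) = Add(104, Mul(-1, m)))
Mul(Function('q')(1), Function('B')(17)) = Mul(Add(104, Mul(-1, 1)), 17) = Mul(Add(104, -1), 17) = Mul(103, 17) = 1751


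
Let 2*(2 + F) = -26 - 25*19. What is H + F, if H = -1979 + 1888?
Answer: -687/2 ≈ -343.50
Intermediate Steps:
F = -505/2 (F = -2 + (-26 - 25*19)/2 = -2 + (-26 - 475)/2 = -2 + (1/2)*(-501) = -2 - 501/2 = -505/2 ≈ -252.50)
H = -91
H + F = -91 - 505/2 = -687/2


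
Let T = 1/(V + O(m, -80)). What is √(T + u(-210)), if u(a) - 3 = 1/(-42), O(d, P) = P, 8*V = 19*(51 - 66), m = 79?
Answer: √179159106/7770 ≈ 1.7227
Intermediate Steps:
V = -285/8 (V = (19*(51 - 66))/8 = (19*(-15))/8 = (⅛)*(-285) = -285/8 ≈ -35.625)
T = -8/925 (T = 1/(-285/8 - 80) = 1/(-925/8) = -8/925 ≈ -0.0086486)
u(a) = 125/42 (u(a) = 3 + 1/(-42) = 3 - 1/42 = 125/42)
√(T + u(-210)) = √(-8/925 + 125/42) = √(115289/38850) = √179159106/7770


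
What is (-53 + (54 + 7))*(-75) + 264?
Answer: -336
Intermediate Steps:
(-53 + (54 + 7))*(-75) + 264 = (-53 + 61)*(-75) + 264 = 8*(-75) + 264 = -600 + 264 = -336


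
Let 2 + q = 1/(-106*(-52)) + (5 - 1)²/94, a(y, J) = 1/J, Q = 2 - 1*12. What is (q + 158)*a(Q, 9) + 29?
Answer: 108073831/2331576 ≈ 46.352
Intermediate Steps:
Q = -10 (Q = 2 - 12 = -10)
q = -473985/259064 (q = -2 + (1/(-106*(-52)) + (5 - 1)²/94) = -2 + (-1/106*(-1/52) + 4²*(1/94)) = -2 + (1/5512 + 16*(1/94)) = -2 + (1/5512 + 8/47) = -2 + 44143/259064 = -473985/259064 ≈ -1.8296)
(q + 158)*a(Q, 9) + 29 = (-473985/259064 + 158)/9 + 29 = (40458127/259064)*(⅑) + 29 = 40458127/2331576 + 29 = 108073831/2331576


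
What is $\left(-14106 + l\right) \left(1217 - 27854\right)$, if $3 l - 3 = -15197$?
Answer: $510649048$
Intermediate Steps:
$l = - \frac{15194}{3}$ ($l = 1 + \frac{1}{3} \left(-15197\right) = 1 - \frac{15197}{3} = - \frac{15194}{3} \approx -5064.7$)
$\left(-14106 + l\right) \left(1217 - 27854\right) = \left(-14106 - \frac{15194}{3}\right) \left(1217 - 27854\right) = \left(- \frac{57512}{3}\right) \left(-26637\right) = 510649048$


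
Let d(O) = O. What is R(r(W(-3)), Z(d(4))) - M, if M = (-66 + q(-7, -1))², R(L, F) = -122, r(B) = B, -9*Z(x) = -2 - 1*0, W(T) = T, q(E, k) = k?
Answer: -4611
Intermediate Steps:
Z(x) = 2/9 (Z(x) = -(-2 - 1*0)/9 = -(-2 + 0)/9 = -⅑*(-2) = 2/9)
M = 4489 (M = (-66 - 1)² = (-67)² = 4489)
R(r(W(-3)), Z(d(4))) - M = -122 - 1*4489 = -122 - 4489 = -4611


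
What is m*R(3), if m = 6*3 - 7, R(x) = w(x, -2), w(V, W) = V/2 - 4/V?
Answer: 11/6 ≈ 1.8333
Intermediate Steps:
w(V, W) = V/2 - 4/V (w(V, W) = V*(½) - 4/V = V/2 - 4/V)
R(x) = x/2 - 4/x
m = 11 (m = 18 - 7 = 11)
m*R(3) = 11*((½)*3 - 4/3) = 11*(3/2 - 4*⅓) = 11*(3/2 - 4/3) = 11*(⅙) = 11/6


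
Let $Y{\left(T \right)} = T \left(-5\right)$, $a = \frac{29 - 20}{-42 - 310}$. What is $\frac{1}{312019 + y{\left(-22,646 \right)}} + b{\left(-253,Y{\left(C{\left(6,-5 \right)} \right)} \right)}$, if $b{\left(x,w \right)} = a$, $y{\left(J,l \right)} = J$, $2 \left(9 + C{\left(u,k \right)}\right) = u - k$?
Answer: $- \frac{2807621}{109822944} \approx -0.025565$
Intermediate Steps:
$C{\left(u,k \right)} = -9 + \frac{u}{2} - \frac{k}{2}$ ($C{\left(u,k \right)} = -9 + \frac{u - k}{2} = -9 - \left(\frac{k}{2} - \frac{u}{2}\right) = -9 + \frac{u}{2} - \frac{k}{2}$)
$a = - \frac{9}{352}$ ($a = \frac{9}{-352} = 9 \left(- \frac{1}{352}\right) = - \frac{9}{352} \approx -0.025568$)
$Y{\left(T \right)} = - 5 T$
$b{\left(x,w \right)} = - \frac{9}{352}$
$\frac{1}{312019 + y{\left(-22,646 \right)}} + b{\left(-253,Y{\left(C{\left(6,-5 \right)} \right)} \right)} = \frac{1}{312019 - 22} - \frac{9}{352} = \frac{1}{311997} - \frac{9}{352} = - \frac{2807621}{109822944}$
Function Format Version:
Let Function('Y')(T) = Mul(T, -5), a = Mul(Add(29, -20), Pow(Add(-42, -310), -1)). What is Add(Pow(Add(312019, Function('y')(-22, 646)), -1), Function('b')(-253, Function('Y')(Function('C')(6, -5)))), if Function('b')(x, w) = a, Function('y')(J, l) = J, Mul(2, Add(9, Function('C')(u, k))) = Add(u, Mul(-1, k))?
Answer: Rational(-2807621, 109822944) ≈ -0.025565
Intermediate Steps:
Function('C')(u, k) = Add(-9, Mul(Rational(1, 2), u), Mul(Rational(-1, 2), k)) (Function('C')(u, k) = Add(-9, Mul(Rational(1, 2), Add(u, Mul(-1, k)))) = Add(-9, Add(Mul(Rational(1, 2), u), Mul(Rational(-1, 2), k))) = Add(-9, Mul(Rational(1, 2), u), Mul(Rational(-1, 2), k)))
a = Rational(-9, 352) (a = Mul(9, Pow(-352, -1)) = Mul(9, Rational(-1, 352)) = Rational(-9, 352) ≈ -0.025568)
Function('Y')(T) = Mul(-5, T)
Function('b')(x, w) = Rational(-9, 352)
Add(Pow(Add(312019, Function('y')(-22, 646)), -1), Function('b')(-253, Function('Y')(Function('C')(6, -5)))) = Add(Pow(Add(312019, -22), -1), Rational(-9, 352)) = Add(Pow(311997, -1), Rational(-9, 352)) = Add(Rational(1, 311997), Rational(-9, 352)) = Rational(-2807621, 109822944)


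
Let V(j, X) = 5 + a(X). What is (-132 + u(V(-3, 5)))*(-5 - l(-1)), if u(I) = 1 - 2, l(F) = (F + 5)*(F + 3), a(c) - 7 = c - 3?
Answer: 1729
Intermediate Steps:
a(c) = 4 + c (a(c) = 7 + (c - 3) = 7 + (-3 + c) = 4 + c)
l(F) = (3 + F)*(5 + F) (l(F) = (5 + F)*(3 + F) = (3 + F)*(5 + F))
V(j, X) = 9 + X (V(j, X) = 5 + (4 + X) = 9 + X)
u(I) = -1
(-132 + u(V(-3, 5)))*(-5 - l(-1)) = (-132 - 1)*(-5 - (15 + (-1)² + 8*(-1))) = -133*(-5 - (15 + 1 - 8)) = -133*(-5 - 1*8) = -133*(-5 - 8) = -133*(-13) = 1729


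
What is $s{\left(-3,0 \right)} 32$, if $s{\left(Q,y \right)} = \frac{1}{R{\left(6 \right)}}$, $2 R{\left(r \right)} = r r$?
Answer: $\frac{16}{9} \approx 1.7778$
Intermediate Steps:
$R{\left(r \right)} = \frac{r^{2}}{2}$ ($R{\left(r \right)} = \frac{r r}{2} = \frac{r^{2}}{2}$)
$s{\left(Q,y \right)} = \frac{1}{18}$ ($s{\left(Q,y \right)} = \frac{1}{\frac{1}{2} \cdot 6^{2}} = \frac{1}{\frac{1}{2} \cdot 36} = \frac{1}{18}$)
$s{\left(-3,0 \right)} 32 = \frac{1}{18} \cdot 32 = \frac{16}{9}$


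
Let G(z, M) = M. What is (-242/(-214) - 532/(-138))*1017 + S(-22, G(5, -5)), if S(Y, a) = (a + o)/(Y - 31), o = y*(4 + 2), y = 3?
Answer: 661351244/130433 ≈ 5070.4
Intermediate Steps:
o = 18 (o = 3*(4 + 2) = 3*6 = 18)
S(Y, a) = (18 + a)/(-31 + Y) (S(Y, a) = (a + 18)/(Y - 31) = (18 + a)/(-31 + Y))
(-242/(-214) - 532/(-138))*1017 + S(-22, G(5, -5)) = (-242/(-214) - 532/(-138))*1017 + (18 - 5)/(-31 - 22) = (-242*(-1/214) - 532*(-1/138))*1017 + 13/(-53) = (121/107 + 266/69)*1017 - 1/53*13 = (36811/7383)*1017 - 13/53 = 12478929/2461 - 13/53 = 661351244/130433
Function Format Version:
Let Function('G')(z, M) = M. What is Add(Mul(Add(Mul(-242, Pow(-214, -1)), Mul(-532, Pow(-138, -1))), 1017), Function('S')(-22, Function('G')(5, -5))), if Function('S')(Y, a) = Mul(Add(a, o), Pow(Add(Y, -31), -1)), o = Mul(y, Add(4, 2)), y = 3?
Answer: Rational(661351244, 130433) ≈ 5070.4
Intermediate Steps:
o = 18 (o = Mul(3, Add(4, 2)) = Mul(3, 6) = 18)
Function('S')(Y, a) = Mul(Pow(Add(-31, Y), -1), Add(18, a)) (Function('S')(Y, a) = Mul(Add(a, 18), Pow(Add(Y, -31), -1)) = Mul(Add(18, a), Pow(Add(-31, Y), -1)) = Mul(Pow(Add(-31, Y), -1), Add(18, a)))
Add(Mul(Add(Mul(-242, Pow(-214, -1)), Mul(-532, Pow(-138, -1))), 1017), Function('S')(-22, Function('G')(5, -5))) = Add(Mul(Add(Mul(-242, Pow(-214, -1)), Mul(-532, Pow(-138, -1))), 1017), Mul(Pow(Add(-31, -22), -1), Add(18, -5))) = Add(Mul(Add(Mul(-242, Rational(-1, 214)), Mul(-532, Rational(-1, 138))), 1017), Mul(Pow(-53, -1), 13)) = Add(Mul(Add(Rational(121, 107), Rational(266, 69)), 1017), Mul(Rational(-1, 53), 13)) = Add(Mul(Rational(36811, 7383), 1017), Rational(-13, 53)) = Add(Rational(12478929, 2461), Rational(-13, 53)) = Rational(661351244, 130433)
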